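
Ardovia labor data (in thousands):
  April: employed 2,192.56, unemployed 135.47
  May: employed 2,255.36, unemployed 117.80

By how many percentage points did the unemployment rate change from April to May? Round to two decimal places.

The unemployment rate changed by −0.86 percentage points.

April: labor force = 2,192.56 + 135.47 = 2,328.03; u = 135.47/2,328.03 = 5.82%.
May: labor force = 2,255.36 + 117.80 = 2,373.16; u = 117.80/2,373.16 = 4.96%.
Change = 4.96% − 5.82% = −0.86 pp.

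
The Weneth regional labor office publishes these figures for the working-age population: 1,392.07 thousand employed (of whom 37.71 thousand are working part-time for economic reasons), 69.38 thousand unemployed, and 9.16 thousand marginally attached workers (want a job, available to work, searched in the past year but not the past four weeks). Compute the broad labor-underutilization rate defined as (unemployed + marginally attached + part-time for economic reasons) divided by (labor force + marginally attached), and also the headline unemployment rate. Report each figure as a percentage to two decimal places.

Labor force = 1,392.07 + 69.38 = 1,461.45 thousand.
Numerator = 69.38 + 9.16 + 37.71 = 116.25 thousand.
Denominator = 1,461.45 + 9.16 = 1,470.61 thousand.
Broad rate = 116.25 / 1,470.61 = 7.90%.
Headline unemployment rate = 69.38 / 1,461.45 = 4.75%.

Broad underutilization rate ≈ 7.90%; headline unemployment rate ≈ 4.75%.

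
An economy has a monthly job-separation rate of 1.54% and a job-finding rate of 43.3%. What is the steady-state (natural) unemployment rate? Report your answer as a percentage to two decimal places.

Steady-state unemployment rate ≈ 3.43%.

At steady state the flows balance: s·E = f·U, so U/(E+U) = s/(s+f).
u* = 1.54 / (1.54 + 43.3) = 1.54 / 44.84 = 3.43%.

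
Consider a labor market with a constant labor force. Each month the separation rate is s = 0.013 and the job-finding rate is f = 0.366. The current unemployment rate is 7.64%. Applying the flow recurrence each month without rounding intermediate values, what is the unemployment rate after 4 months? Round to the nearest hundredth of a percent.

Unemployment rate after four months ≈ 4.06%.

With a fixed labor force, u_{t+1} = u_t + s·(1−u_t) − f·u_t = u_t·(1−s−f) + s.
Here 1−s−f = 0.621 and s = 0.013.
u_1 = 0.076400 × 0.621 + 0.013 = 0.060444.
u_2 = 0.060444 × 0.621 + 0.013 = 0.050536.
u_3 = 0.050536 × 0.621 + 0.013 = 0.044383.
u_4 = 0.044383 × 0.621 + 0.013 = 0.040562.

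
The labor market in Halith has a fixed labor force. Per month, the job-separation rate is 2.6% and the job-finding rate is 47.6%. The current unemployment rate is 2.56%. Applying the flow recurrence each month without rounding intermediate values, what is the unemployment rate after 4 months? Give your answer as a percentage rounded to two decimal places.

Unemployment rate after four months ≈ 5.02%.

With a fixed labor force, u_{t+1} = u_t + s·(1−u_t) − f·u_t = u_t·(1−s−f) + s.
Here 1−s−f = 0.498 and s = 0.026.
u_1 = 0.025600 × 0.498 + 0.026 = 0.038749.
u_2 = 0.038749 × 0.498 + 0.026 = 0.045297.
u_3 = 0.045297 × 0.498 + 0.026 = 0.048558.
u_4 = 0.048558 × 0.498 + 0.026 = 0.050182.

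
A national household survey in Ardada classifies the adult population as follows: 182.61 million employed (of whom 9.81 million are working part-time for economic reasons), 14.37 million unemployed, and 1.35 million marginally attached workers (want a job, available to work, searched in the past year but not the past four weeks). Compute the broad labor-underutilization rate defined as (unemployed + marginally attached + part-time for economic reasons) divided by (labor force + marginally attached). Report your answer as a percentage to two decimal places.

Broad underutilization rate ≈ 12.87%.

Labor force = 182.61 + 14.37 = 196.98 million.
Numerator = 14.37 + 1.35 + 9.81 = 25.53 million.
Denominator = 196.98 + 1.35 = 198.33 million.
Broad rate = 25.53 / 198.33 = 12.87%.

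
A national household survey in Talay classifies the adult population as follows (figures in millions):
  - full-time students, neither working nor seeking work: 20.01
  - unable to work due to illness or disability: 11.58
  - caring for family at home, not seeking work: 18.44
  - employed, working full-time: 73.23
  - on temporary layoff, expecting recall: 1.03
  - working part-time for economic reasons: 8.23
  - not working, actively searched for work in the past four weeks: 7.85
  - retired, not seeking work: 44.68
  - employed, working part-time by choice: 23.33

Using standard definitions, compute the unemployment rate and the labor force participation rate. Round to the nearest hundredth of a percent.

Employed = 73.23 + 8.23 + 23.33 = 104.79 million (anyone who worked, including part-time for economic reasons, counts as employed).
Unemployed = 1.03 + 7.85 = 8.88 million (jobless and actively searching, or on temporary layoff).
Labor force = 104.79 + 8.88 = 113.67 million.
Not in labor force = 20.01 + 11.58 + 18.44 + 44.68 = 94.71 million (those not working and not actively searching are outside the labor force).
Civilian working-age population = 113.67 + 94.71 = 208.38 million.
Unemployment rate = 8.88 / 113.67 = 7.81%.
Labor force participation rate = 113.67 / 208.38 = 54.55%.

Unemployment rate ≈ 7.81%; labor force participation rate ≈ 54.55%.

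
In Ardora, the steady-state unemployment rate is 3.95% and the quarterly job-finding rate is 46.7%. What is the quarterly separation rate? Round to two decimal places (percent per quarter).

Separation rate ≈ 1.92% per quarter.

From u* = s/(s+f): s = u·f/(1−u).
s = 0.0395 × 46.7 / (1 − 0.0395) = 1.8447 / 0.9605 ≈ 1.92% per quarter.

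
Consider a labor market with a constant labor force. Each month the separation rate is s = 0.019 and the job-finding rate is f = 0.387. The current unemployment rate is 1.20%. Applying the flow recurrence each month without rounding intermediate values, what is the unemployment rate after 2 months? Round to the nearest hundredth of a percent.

With a fixed labor force, u_{t+1} = u_t + s·(1−u_t) − f·u_t = u_t·(1−s−f) + s.
Here 1−s−f = 0.594 and s = 0.019.
u_1 = 0.012000 × 0.594 + 0.019 = 0.026128.
u_2 = 0.026128 × 0.594 + 0.019 = 0.034520.

Unemployment rate after two months ≈ 3.45%.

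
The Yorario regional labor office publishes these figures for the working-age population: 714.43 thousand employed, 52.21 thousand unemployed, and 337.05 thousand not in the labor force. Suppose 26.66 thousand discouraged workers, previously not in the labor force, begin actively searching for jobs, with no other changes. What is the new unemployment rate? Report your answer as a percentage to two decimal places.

Initially, labor force = 714.43 + 52.21 = 766.64 thousand, so u = 52.21/766.64 = 6.81%.
After the change, unemployed and labor force both rise by 26.66 → E = 714.43, U = 78.87, labor force = 793.30 thousand.
New unemployment rate = 78.87 / 793.30 = 9.94%.

New unemployment rate ≈ 9.94%.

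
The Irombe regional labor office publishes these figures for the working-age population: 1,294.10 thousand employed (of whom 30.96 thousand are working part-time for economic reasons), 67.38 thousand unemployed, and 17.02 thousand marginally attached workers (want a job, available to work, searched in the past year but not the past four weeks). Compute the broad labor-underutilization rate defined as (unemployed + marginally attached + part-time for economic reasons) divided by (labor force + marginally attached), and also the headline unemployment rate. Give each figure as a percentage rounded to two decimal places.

Broad underutilization rate ≈ 8.37%; headline unemployment rate ≈ 4.95%.

Labor force = 1,294.10 + 67.38 = 1,361.48 thousand.
Numerator = 67.38 + 17.02 + 30.96 = 115.36 thousand.
Denominator = 1,361.48 + 17.02 = 1,378.50 thousand.
Broad rate = 115.36 / 1,378.50 = 8.37%.
Headline unemployment rate = 67.38 / 1,361.48 = 4.95%.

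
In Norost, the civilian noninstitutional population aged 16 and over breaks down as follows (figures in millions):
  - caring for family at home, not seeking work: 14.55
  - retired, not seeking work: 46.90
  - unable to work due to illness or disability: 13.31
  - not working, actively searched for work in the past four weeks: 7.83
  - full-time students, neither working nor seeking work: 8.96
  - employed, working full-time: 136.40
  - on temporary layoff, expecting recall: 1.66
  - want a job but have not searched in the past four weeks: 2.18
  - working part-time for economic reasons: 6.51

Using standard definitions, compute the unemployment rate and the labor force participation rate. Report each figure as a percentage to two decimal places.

Employed = 136.40 + 6.51 = 142.91 million (anyone who worked, including part-time for economic reasons, counts as employed).
Unemployed = 7.83 + 1.66 = 9.49 million (jobless and actively searching, or on temporary layoff).
Labor force = 142.91 + 9.49 = 152.40 million.
Not in labor force = 14.55 + 46.90 + 13.31 + 8.96 + 2.18 = 85.90 million (those not working and not actively searching are outside the labor force — including those who want a job but have given up searching).
Civilian working-age population = 152.40 + 85.90 = 238.30 million.
Unemployment rate = 9.49 / 152.40 = 6.23%.
Labor force participation rate = 152.40 / 238.30 = 63.95%.

Unemployment rate ≈ 6.23%; labor force participation rate ≈ 63.95%.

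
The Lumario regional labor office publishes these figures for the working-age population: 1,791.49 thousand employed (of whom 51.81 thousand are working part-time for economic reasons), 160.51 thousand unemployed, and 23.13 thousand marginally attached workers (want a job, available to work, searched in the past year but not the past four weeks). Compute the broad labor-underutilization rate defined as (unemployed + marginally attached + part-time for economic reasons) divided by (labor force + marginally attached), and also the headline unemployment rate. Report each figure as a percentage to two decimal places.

Broad underutilization rate ≈ 11.92%; headline unemployment rate ≈ 8.22%.

Labor force = 1,791.49 + 160.51 = 1,952.00 thousand.
Numerator = 160.51 + 23.13 + 51.81 = 235.45 thousand.
Denominator = 1,952.00 + 23.13 = 1,975.13 thousand.
Broad rate = 235.45 / 1,975.13 = 11.92%.
Headline unemployment rate = 160.51 / 1,952.00 = 8.22%.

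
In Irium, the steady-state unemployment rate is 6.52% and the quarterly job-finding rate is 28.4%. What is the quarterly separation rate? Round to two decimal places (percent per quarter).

From u* = s/(s+f): s = u·f/(1−u).
s = 0.0652 × 28.4 / (1 − 0.0652) = 1.8517 / 0.9348 ≈ 1.98% per quarter.

Separation rate ≈ 1.98% per quarter.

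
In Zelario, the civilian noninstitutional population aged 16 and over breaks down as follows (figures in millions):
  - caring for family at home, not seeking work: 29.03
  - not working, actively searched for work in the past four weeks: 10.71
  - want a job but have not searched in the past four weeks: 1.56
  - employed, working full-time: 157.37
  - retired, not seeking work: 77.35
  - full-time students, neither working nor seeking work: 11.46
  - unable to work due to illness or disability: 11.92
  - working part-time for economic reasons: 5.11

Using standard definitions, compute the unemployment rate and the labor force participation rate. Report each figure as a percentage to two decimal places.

Unemployment rate ≈ 6.18%; labor force participation rate ≈ 56.87%.

Employed = 157.37 + 5.11 = 162.48 million (anyone who worked, including part-time for economic reasons, counts as employed).
Unemployed = 10.71 million.
Labor force = 162.48 + 10.71 = 173.19 million.
Not in labor force = 29.03 + 1.56 + 77.35 + 11.46 + 11.92 = 131.32 million (those not working and not actively searching are outside the labor force — including those who want a job but have given up searching).
Civilian working-age population = 173.19 + 131.32 = 304.51 million.
Unemployment rate = 10.71 / 173.19 = 6.18%.
Labor force participation rate = 173.19 / 304.51 = 56.87%.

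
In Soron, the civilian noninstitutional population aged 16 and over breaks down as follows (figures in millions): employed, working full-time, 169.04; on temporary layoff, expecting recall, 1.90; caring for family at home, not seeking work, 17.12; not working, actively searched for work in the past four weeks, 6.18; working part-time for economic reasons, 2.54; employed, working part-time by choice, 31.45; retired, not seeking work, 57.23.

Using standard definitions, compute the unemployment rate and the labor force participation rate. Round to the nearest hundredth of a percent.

Employed = 169.04 + 2.54 + 31.45 = 203.03 million (anyone who worked, including part-time for economic reasons, counts as employed).
Unemployed = 1.90 + 6.18 = 8.08 million (jobless and actively searching, or on temporary layoff).
Labor force = 203.03 + 8.08 = 211.11 million.
Not in labor force = 17.12 + 57.23 = 74.35 million (those not working and not actively searching are outside the labor force).
Civilian working-age population = 211.11 + 74.35 = 285.46 million.
Unemployment rate = 8.08 / 211.11 = 3.83%.
Labor force participation rate = 211.11 / 285.46 = 73.95%.

Unemployment rate ≈ 3.83%; labor force participation rate ≈ 73.95%.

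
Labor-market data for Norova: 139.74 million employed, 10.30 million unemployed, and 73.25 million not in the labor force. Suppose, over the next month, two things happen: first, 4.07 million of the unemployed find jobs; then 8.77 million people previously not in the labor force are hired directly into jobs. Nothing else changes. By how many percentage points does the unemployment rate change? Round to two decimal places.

Initially, labor force = 139.74 + 10.30 = 150.04 million, so u = 10.30/150.04 = 6.86%.
After the first change, unemployed falls and employed rises by 4.07; labor force unchanged → E = 143.81, U = 6.23, labor force = 150.04 million.
After the second change, employed and labor force both rise by 8.77; unemployed unchanged → E = 152.58, U = 6.23, labor force = 158.81 million.
New unemployment rate = 6.23 / 158.81 = 3.92%.
Change = 3.92% − 6.86% = −2.94 percentage points.

The unemployment rate changes by −2.94 percentage points.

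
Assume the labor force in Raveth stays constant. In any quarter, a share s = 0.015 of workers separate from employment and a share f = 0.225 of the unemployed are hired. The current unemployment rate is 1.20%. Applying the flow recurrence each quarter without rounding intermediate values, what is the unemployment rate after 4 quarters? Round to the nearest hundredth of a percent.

Unemployment rate after four quarters ≈ 4.57%.

With a fixed labor force, u_{t+1} = u_t + s·(1−u_t) − f·u_t = u_t·(1−s−f) + s.
Here 1−s−f = 0.760 and s = 0.015.
u_1 = 0.012000 × 0.760 + 0.015 = 0.024120.
u_2 = 0.024120 × 0.760 + 0.015 = 0.033331.
u_3 = 0.033331 × 0.760 + 0.015 = 0.040332.
u_4 = 0.040332 × 0.760 + 0.015 = 0.045652.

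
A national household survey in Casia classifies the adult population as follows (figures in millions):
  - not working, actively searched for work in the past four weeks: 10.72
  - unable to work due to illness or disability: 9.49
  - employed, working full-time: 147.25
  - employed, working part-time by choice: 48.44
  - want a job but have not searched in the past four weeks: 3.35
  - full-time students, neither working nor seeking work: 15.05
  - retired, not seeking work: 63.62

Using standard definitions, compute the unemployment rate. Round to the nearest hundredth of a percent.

Unemployment rate ≈ 5.19%.

Employed = 147.25 + 48.44 = 195.69 million.
Unemployed = 10.72 million.
Labor force = 195.69 + 10.72 = 206.41 million.
Unemployment rate = 10.72 / 206.41 = 5.19%.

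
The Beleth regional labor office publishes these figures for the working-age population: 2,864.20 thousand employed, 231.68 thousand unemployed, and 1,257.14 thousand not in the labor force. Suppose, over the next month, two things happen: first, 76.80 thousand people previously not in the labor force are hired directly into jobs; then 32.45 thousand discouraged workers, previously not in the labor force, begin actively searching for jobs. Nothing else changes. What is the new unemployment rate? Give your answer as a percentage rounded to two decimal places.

New unemployment rate ≈ 8.24%.

Initially, labor force = 2,864.20 + 231.68 = 3,095.88 thousand, so u = 231.68/3,095.88 = 7.48%.
After the first change, employed and labor force both rise by 76.80; unemployed unchanged → E = 2,941.00, U = 231.68, labor force = 3,172.68 thousand.
After the second change, unemployed and labor force both rise by 32.45 → E = 2,941.00, U = 264.13, labor force = 3,205.13 thousand.
New unemployment rate = 264.13 / 3,205.13 = 8.24%.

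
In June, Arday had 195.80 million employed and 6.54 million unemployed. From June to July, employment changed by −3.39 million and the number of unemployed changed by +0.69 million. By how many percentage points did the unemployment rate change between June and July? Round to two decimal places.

The unemployment rate changed by +0.39 percentage points.

June: labor force = 195.80 + 6.54 = 202.34; u = 6.54/202.34 = 3.23%.
July: labor force = 192.41 + 7.23 = 199.64; u = 7.23/199.64 = 3.62%.
Change = 3.62% − 3.23% = +0.39 pp.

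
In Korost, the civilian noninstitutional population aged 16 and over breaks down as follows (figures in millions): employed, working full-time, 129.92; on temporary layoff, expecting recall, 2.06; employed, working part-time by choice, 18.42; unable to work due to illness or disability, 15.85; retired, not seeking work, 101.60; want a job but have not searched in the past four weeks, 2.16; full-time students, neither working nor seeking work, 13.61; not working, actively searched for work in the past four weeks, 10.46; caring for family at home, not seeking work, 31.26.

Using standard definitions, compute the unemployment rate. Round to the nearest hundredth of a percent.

Unemployment rate ≈ 7.78%.

Employed = 129.92 + 18.42 = 148.34 million.
Unemployed = 2.06 + 10.46 = 12.52 million (jobless and actively searching, or on temporary layoff).
Labor force = 148.34 + 12.52 = 160.86 million.
Unemployment rate = 12.52 / 160.86 = 7.78%.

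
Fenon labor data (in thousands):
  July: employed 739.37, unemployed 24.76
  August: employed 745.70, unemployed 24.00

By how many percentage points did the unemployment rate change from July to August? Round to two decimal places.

July: labor force = 739.37 + 24.76 = 764.13; u = 24.76/764.13 = 3.24%.
August: labor force = 745.70 + 24.00 = 769.70; u = 24.00/769.70 = 3.12%.
Change = 3.12% − 3.24% = −0.12 pp.

The unemployment rate changed by −0.12 percentage points.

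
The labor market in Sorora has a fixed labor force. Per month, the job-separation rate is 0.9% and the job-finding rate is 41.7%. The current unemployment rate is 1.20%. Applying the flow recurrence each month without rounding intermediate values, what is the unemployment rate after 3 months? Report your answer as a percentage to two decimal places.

With a fixed labor force, u_{t+1} = u_t + s·(1−u_t) − f·u_t = u_t·(1−s−f) + s.
Here 1−s−f = 0.574 and s = 0.009.
u_1 = 0.012000 × 0.574 + 0.009 = 0.015888.
u_2 = 0.015888 × 0.574 + 0.009 = 0.018120.
u_3 = 0.018120 × 0.574 + 0.009 = 0.019401.

Unemployment rate after three months ≈ 1.94%.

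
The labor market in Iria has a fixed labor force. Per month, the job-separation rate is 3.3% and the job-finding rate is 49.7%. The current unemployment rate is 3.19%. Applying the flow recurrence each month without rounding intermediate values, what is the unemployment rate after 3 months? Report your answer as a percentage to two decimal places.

With a fixed labor force, u_{t+1} = u_t + s·(1−u_t) − f·u_t = u_t·(1−s−f) + s.
Here 1−s−f = 0.470 and s = 0.033.
u_1 = 0.031900 × 0.470 + 0.033 = 0.047993.
u_2 = 0.047993 × 0.470 + 0.033 = 0.055557.
u_3 = 0.055557 × 0.470 + 0.033 = 0.059112.

Unemployment rate after three months ≈ 5.91%.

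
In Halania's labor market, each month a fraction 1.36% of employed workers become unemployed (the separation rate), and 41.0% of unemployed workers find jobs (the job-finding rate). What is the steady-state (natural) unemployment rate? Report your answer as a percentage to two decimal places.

Steady-state unemployment rate ≈ 3.21%.

At steady state the flows balance: s·E = f·U, so U/(E+U) = s/(s+f).
u* = 1.36 / (1.36 + 41.0) = 1.36 / 42.36 = 3.21%.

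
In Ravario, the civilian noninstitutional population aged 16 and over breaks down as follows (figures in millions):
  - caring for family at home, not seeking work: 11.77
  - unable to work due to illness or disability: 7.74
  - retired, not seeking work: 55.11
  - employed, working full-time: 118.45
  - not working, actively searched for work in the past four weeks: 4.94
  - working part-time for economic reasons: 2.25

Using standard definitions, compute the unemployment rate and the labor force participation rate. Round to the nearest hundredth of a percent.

Employed = 118.45 + 2.25 = 120.70 million (anyone who worked, including part-time for economic reasons, counts as employed).
Unemployed = 4.94 million.
Labor force = 120.70 + 4.94 = 125.64 million.
Not in labor force = 11.77 + 7.74 + 55.11 = 74.62 million (those not working and not actively searching are outside the labor force).
Civilian working-age population = 125.64 + 74.62 = 200.26 million.
Unemployment rate = 4.94 / 125.64 = 3.93%.
Labor force participation rate = 125.64 / 200.26 = 62.74%.

Unemployment rate ≈ 3.93%; labor force participation rate ≈ 62.74%.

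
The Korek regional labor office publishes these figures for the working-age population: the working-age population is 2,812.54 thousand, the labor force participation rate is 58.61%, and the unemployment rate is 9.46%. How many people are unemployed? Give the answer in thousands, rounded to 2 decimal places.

About 155.94 thousand are unemployed.

Labor force = 0.5861 × 2,812.54 = 1,648.43 thousand.
Unemployed = 0.0946 × 1,648.43 ≈ 155.94 thousand.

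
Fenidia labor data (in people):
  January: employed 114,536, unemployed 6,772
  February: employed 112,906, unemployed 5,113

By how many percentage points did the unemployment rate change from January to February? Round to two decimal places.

January: labor force = 114,536 + 6,772 = 121,308; u = 6,772/121,308 = 5.58%.
February: labor force = 112,906 + 5,113 = 118,019; u = 5,113/118,019 = 4.33%.
Change = 4.33% − 5.58% = −1.25 pp.

The unemployment rate changed by −1.25 percentage points.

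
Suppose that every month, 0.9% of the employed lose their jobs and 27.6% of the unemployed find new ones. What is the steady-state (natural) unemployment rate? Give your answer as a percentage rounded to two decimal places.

Steady-state unemployment rate ≈ 3.16%.

At steady state the flows balance: s·E = f·U, so U/(E+U) = s/(s+f).
u* = 0.9 / (0.9 + 27.6) = 0.9 / 28.50 = 3.16%.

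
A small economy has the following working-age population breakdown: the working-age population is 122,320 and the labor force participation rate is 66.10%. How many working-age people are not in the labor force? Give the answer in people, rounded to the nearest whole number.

About 41,466 are not in the labor force.

Share not in the labor force = 1 − 0.6610 = 0.3390.
Not in labor force = 0.3390 × 122,320 ≈ 41,466.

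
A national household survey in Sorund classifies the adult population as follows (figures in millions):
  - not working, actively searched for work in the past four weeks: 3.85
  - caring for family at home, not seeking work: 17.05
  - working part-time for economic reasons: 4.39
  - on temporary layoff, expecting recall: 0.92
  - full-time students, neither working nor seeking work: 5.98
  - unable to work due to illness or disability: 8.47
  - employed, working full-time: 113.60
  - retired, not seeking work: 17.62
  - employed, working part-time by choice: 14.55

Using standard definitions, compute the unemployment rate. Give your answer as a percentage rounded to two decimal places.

Unemployment rate ≈ 3.47%.

Employed = 4.39 + 113.60 + 14.55 = 132.54 million (anyone who worked, including part-time for economic reasons, counts as employed).
Unemployed = 3.85 + 0.92 = 4.77 million (jobless and actively searching, or on temporary layoff).
Labor force = 132.54 + 4.77 = 137.31 million.
Unemployment rate = 4.77 / 137.31 = 3.47%.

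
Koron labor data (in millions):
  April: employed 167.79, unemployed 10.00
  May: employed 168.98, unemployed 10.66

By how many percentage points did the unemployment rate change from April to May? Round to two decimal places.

April: labor force = 167.79 + 10.00 = 177.79; u = 10.00/177.79 = 5.62%.
May: labor force = 168.98 + 10.66 = 179.64; u = 10.66/179.64 = 5.93%.
Change = 5.93% − 5.62% = +0.31 pp.

The unemployment rate changed by +0.31 percentage points.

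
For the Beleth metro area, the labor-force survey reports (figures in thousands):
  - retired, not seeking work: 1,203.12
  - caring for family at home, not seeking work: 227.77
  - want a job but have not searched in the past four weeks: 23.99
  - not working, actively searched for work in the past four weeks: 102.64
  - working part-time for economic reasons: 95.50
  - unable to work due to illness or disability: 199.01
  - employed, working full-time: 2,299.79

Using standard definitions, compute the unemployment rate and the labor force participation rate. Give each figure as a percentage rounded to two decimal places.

Employed = 95.50 + 2,299.79 = 2,395.29 thousand (anyone who worked, including part-time for economic reasons, counts as employed).
Unemployed = 102.64 thousand.
Labor force = 2,395.29 + 102.64 = 2,497.93 thousand.
Not in labor force = 1,203.12 + 227.77 + 23.99 + 199.01 = 1,653.89 thousand (those not working and not actively searching are outside the labor force — including those who want a job but have given up searching).
Civilian working-age population = 2,497.93 + 1,653.89 = 4,151.82 thousand.
Unemployment rate = 102.64 / 2,497.93 = 4.11%.
Labor force participation rate = 2,497.93 / 4,151.82 = 60.16%.

Unemployment rate ≈ 4.11%; labor force participation rate ≈ 60.16%.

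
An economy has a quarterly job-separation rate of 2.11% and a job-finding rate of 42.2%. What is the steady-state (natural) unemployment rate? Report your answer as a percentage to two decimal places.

Steady-state unemployment rate ≈ 4.76%.

At steady state the flows balance: s·E = f·U, so U/(E+U) = s/(s+f).
u* = 2.11 / (2.11 + 42.2) = 2.11 / 44.31 = 4.76%.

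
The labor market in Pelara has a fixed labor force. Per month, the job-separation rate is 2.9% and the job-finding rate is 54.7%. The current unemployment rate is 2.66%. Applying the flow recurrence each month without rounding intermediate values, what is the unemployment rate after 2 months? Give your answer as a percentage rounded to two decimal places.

With a fixed labor force, u_{t+1} = u_t + s·(1−u_t) − f·u_t = u_t·(1−s−f) + s.
Here 1−s−f = 0.424 and s = 0.029.
u_1 = 0.026600 × 0.424 + 0.029 = 0.040278.
u_2 = 0.040278 × 0.424 + 0.029 = 0.046078.

Unemployment rate after two months ≈ 4.61%.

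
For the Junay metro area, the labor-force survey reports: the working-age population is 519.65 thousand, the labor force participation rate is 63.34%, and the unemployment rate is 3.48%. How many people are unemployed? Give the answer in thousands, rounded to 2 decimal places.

About 11.45 thousand are unemployed.

Labor force = 0.6334 × 519.65 = 329.15 thousand.
Unemployed = 0.0348 × 329.15 ≈ 11.45 thousand.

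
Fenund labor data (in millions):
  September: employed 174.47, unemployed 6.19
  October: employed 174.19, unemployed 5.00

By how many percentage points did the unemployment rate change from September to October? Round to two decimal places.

September: labor force = 174.47 + 6.19 = 180.66; u = 6.19/180.66 = 3.43%.
October: labor force = 174.19 + 5.00 = 179.19; u = 5.00/179.19 = 2.79%.
Change = 2.79% − 3.43% = −0.64 pp.

The unemployment rate changed by −0.64 percentage points.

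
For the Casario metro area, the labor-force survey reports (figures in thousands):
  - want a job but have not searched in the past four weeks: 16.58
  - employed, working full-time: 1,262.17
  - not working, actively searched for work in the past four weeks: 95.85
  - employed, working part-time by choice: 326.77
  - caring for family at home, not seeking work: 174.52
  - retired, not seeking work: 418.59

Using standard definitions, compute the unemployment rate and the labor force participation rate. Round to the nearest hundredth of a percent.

Unemployment rate ≈ 5.69%; labor force participation rate ≈ 73.43%.

Employed = 1,262.17 + 326.77 = 1,588.94 thousand.
Unemployed = 95.85 thousand.
Labor force = 1,588.94 + 95.85 = 1,684.79 thousand.
Not in labor force = 16.58 + 174.52 + 418.59 = 609.69 thousand (those not working and not actively searching are outside the labor force — including those who want a job but have given up searching).
Civilian working-age population = 1,684.79 + 609.69 = 2,294.48 thousand.
Unemployment rate = 95.85 / 1,684.79 = 5.69%.
Labor force participation rate = 1,684.79 / 2,294.48 = 73.43%.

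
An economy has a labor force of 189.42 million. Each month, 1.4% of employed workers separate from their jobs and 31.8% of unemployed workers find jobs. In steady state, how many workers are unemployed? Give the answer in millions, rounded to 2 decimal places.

Steady-state unemployment rate u* = s/(s+f) = 1.4/(1.4+31.8) = 0.042169.
Unemployed = u* × labor force = 0.042169 × 189.42 ≈ 7.99 million.

About 7.99 million are unemployed in steady state.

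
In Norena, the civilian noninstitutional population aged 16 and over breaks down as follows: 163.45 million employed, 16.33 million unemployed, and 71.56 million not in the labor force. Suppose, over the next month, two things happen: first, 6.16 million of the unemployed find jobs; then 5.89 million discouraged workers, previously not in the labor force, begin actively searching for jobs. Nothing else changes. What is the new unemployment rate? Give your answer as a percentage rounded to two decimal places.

New unemployment rate ≈ 8.65%.

Initially, labor force = 163.45 + 16.33 = 179.78 million, so u = 16.33/179.78 = 9.08%.
After the first change, unemployed falls and employed rises by 6.16; labor force unchanged → E = 169.61, U = 10.17, labor force = 179.78 million.
After the second change, unemployed and labor force both rise by 5.89 → E = 169.61, U = 16.06, labor force = 185.67 million.
New unemployment rate = 16.06 / 185.67 = 8.65%.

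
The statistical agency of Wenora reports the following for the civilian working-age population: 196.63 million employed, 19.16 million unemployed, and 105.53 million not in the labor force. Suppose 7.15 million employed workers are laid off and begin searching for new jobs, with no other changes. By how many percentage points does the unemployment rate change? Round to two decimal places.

Initially, labor force = 196.63 + 19.16 = 215.79 million, so u = 19.16/215.79 = 8.88%.
After the change, employed falls and unemployed rises by 7.15; labor force unchanged → E = 189.48, U = 26.31, labor force = 215.79 million.
New unemployment rate = 26.31 / 215.79 = 12.19%.
Change = 12.19% − 8.88% = +3.31 percentage points.

The unemployment rate changes by +3.31 percentage points.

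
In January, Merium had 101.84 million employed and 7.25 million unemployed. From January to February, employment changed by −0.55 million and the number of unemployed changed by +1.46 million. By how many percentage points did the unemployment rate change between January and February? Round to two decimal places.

January: labor force = 101.84 + 7.25 = 109.09; u = 7.25/109.09 = 6.65%.
February: labor force = 101.29 + 8.71 = 110.00; u = 8.71/110.00 = 7.92%.
Change = 7.92% − 6.65% = +1.27 pp.

The unemployment rate changed by +1.27 percentage points.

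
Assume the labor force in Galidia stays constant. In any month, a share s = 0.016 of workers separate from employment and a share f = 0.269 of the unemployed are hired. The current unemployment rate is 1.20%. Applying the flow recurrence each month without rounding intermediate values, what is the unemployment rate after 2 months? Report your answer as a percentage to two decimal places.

With a fixed labor force, u_{t+1} = u_t + s·(1−u_t) − f·u_t = u_t·(1−s−f) + s.
Here 1−s−f = 0.715 and s = 0.016.
u_1 = 0.012000 × 0.715 + 0.016 = 0.024580.
u_2 = 0.024580 × 0.715 + 0.016 = 0.033575.

Unemployment rate after two months ≈ 3.36%.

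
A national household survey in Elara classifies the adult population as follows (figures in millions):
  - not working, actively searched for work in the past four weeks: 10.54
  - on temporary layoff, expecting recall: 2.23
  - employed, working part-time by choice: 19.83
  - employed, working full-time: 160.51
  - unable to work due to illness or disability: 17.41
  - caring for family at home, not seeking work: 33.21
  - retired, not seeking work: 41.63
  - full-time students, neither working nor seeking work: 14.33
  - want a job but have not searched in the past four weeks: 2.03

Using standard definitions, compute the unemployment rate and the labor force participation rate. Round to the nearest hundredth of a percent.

Employed = 19.83 + 160.51 = 180.34 million.
Unemployed = 10.54 + 2.23 = 12.77 million (jobless and actively searching, or on temporary layoff).
Labor force = 180.34 + 12.77 = 193.11 million.
Not in labor force = 17.41 + 33.21 + 41.63 + 14.33 + 2.03 = 108.61 million (those not working and not actively searching are outside the labor force — including those who want a job but have given up searching).
Civilian working-age population = 193.11 + 108.61 = 301.72 million.
Unemployment rate = 12.77 / 193.11 = 6.61%.
Labor force participation rate = 193.11 / 301.72 = 64.00%.

Unemployment rate ≈ 6.61%; labor force participation rate ≈ 64.00%.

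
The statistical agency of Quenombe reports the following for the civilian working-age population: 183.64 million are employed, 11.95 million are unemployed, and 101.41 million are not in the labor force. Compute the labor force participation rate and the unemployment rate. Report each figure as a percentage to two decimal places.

Labor force participation rate ≈ 65.86%; unemployment rate ≈ 6.11%.

Labor force = employed + unemployed = 183.64 + 11.95 = 195.59 million.
Working-age population = 195.59 + 101.41 = 297.00 million.
Unemployment rate = 11.95 / 195.59 = 6.11%.
Labor force participation rate = 195.59 / 297.00 = 65.86%.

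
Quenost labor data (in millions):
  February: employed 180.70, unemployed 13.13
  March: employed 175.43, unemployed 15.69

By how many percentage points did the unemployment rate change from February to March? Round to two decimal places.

February: labor force = 180.70 + 13.13 = 193.83; u = 13.13/193.83 = 6.77%.
March: labor force = 175.43 + 15.69 = 191.12; u = 15.69/191.12 = 8.21%.
Change = 8.21% − 6.77% = +1.44 pp.

The unemployment rate changed by +1.44 percentage points.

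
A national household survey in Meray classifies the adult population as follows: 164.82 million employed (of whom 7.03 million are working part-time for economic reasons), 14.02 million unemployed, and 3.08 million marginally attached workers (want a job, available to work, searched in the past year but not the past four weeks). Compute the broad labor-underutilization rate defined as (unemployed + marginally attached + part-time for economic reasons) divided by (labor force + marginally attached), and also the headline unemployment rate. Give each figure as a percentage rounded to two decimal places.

Broad underutilization rate ≈ 13.26%; headline unemployment rate ≈ 7.84%.

Labor force = 164.82 + 14.02 = 178.84 million.
Numerator = 14.02 + 3.08 + 7.03 = 24.13 million.
Denominator = 178.84 + 3.08 = 181.92 million.
Broad rate = 24.13 / 181.92 = 13.26%.
Headline unemployment rate = 14.02 / 178.84 = 7.84%.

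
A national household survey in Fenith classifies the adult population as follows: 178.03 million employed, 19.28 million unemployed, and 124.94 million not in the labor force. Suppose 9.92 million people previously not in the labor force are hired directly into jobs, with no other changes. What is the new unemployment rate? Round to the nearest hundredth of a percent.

Initially, labor force = 178.03 + 19.28 = 197.31 million, so u = 19.28/197.31 = 9.77%.
After the change, employed and labor force both rise by 9.92; unemployed unchanged → E = 187.95, U = 19.28, labor force = 207.23 million.
New unemployment rate = 19.28 / 207.23 = 9.30%.

New unemployment rate ≈ 9.30%.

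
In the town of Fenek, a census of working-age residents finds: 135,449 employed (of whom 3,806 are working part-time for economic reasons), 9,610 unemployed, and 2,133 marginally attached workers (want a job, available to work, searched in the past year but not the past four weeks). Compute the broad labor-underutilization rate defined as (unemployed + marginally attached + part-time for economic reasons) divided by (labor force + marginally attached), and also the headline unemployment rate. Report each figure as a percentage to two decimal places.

Broad underutilization rate ≈ 10.56%; headline unemployment rate ≈ 6.62%.

Labor force = 135,449 + 9,610 = 145,059.
Numerator = 9,610 + 2,133 + 3,806 = 15,549.
Denominator = 145,059 + 2,133 = 147,192.
Broad rate = 15,549 / 147,192 = 10.56%.
Headline unemployment rate = 9,610 / 145,059 = 6.62%.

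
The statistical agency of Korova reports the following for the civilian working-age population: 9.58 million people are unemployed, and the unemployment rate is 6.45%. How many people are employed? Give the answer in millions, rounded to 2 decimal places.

About 138.95 million are employed.

Labor force = U / u = 9.58 / 0.0645 ≈ 148.53 million.
Employed = labor force − unemployed = 148.53 − 9.58 = 138.95 million.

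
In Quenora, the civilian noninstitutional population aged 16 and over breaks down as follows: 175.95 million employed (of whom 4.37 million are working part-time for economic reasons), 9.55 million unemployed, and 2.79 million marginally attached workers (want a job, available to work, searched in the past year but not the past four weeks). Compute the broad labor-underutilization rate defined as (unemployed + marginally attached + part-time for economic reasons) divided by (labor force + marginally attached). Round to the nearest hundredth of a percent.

Labor force = 175.95 + 9.55 = 185.50 million.
Numerator = 9.55 + 2.79 + 4.37 = 16.71 million.
Denominator = 185.50 + 2.79 = 188.29 million.
Broad rate = 16.71 / 188.29 = 8.87%.

Broad underutilization rate ≈ 8.87%.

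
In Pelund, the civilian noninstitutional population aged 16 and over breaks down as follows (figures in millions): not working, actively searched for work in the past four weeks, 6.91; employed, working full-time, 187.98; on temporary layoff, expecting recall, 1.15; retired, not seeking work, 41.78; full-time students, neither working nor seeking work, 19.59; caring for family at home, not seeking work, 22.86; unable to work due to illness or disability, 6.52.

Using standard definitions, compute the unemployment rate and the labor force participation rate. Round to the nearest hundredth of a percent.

Employed = 187.98 million.
Unemployed = 6.91 + 1.15 = 8.06 million (jobless and actively searching, or on temporary layoff).
Labor force = 187.98 + 8.06 = 196.04 million.
Not in labor force = 41.78 + 19.59 + 22.86 + 6.52 = 90.75 million (those not working and not actively searching are outside the labor force).
Civilian working-age population = 196.04 + 90.75 = 286.79 million.
Unemployment rate = 8.06 / 196.04 = 4.11%.
Labor force participation rate = 196.04 / 286.79 = 68.36%.

Unemployment rate ≈ 4.11%; labor force participation rate ≈ 68.36%.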